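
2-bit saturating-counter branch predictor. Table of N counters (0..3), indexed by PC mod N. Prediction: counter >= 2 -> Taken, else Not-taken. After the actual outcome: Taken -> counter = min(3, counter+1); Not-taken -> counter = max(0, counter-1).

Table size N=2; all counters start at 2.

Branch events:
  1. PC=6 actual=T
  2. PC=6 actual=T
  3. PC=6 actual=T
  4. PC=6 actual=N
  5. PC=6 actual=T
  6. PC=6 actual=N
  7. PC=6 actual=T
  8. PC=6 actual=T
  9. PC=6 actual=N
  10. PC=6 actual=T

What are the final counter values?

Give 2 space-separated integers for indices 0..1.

Answer: 3 2

Derivation:
Ev 1: PC=6 idx=0 pred=T actual=T -> ctr[0]=3
Ev 2: PC=6 idx=0 pred=T actual=T -> ctr[0]=3
Ev 3: PC=6 idx=0 pred=T actual=T -> ctr[0]=3
Ev 4: PC=6 idx=0 pred=T actual=N -> ctr[0]=2
Ev 5: PC=6 idx=0 pred=T actual=T -> ctr[0]=3
Ev 6: PC=6 idx=0 pred=T actual=N -> ctr[0]=2
Ev 7: PC=6 idx=0 pred=T actual=T -> ctr[0]=3
Ev 8: PC=6 idx=0 pred=T actual=T -> ctr[0]=3
Ev 9: PC=6 idx=0 pred=T actual=N -> ctr[0]=2
Ev 10: PC=6 idx=0 pred=T actual=T -> ctr[0]=3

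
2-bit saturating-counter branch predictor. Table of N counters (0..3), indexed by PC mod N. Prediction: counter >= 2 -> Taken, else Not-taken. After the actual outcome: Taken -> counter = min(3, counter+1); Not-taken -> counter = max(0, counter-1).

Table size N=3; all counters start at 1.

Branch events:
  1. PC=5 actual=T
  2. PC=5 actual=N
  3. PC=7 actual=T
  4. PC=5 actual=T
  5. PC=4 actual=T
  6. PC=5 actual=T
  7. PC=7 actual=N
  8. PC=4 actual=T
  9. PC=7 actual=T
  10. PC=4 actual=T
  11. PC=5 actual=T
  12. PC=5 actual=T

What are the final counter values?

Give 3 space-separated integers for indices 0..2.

Ev 1: PC=5 idx=2 pred=N actual=T -> ctr[2]=2
Ev 2: PC=5 idx=2 pred=T actual=N -> ctr[2]=1
Ev 3: PC=7 idx=1 pred=N actual=T -> ctr[1]=2
Ev 4: PC=5 idx=2 pred=N actual=T -> ctr[2]=2
Ev 5: PC=4 idx=1 pred=T actual=T -> ctr[1]=3
Ev 6: PC=5 idx=2 pred=T actual=T -> ctr[2]=3
Ev 7: PC=7 idx=1 pred=T actual=N -> ctr[1]=2
Ev 8: PC=4 idx=1 pred=T actual=T -> ctr[1]=3
Ev 9: PC=7 idx=1 pred=T actual=T -> ctr[1]=3
Ev 10: PC=4 idx=1 pred=T actual=T -> ctr[1]=3
Ev 11: PC=5 idx=2 pred=T actual=T -> ctr[2]=3
Ev 12: PC=5 idx=2 pred=T actual=T -> ctr[2]=3

Answer: 1 3 3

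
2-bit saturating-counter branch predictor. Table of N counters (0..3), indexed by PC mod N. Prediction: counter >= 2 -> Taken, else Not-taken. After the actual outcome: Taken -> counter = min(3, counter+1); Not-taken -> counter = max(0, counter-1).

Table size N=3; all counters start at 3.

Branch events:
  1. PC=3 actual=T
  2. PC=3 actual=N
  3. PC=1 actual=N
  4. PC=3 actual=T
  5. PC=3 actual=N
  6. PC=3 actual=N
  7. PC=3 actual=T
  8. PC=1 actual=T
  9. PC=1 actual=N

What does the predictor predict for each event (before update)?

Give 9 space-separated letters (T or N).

Answer: T T T T T T N T T

Derivation:
Ev 1: PC=3 idx=0 pred=T actual=T -> ctr[0]=3
Ev 2: PC=3 idx=0 pred=T actual=N -> ctr[0]=2
Ev 3: PC=1 idx=1 pred=T actual=N -> ctr[1]=2
Ev 4: PC=3 idx=0 pred=T actual=T -> ctr[0]=3
Ev 5: PC=3 idx=0 pred=T actual=N -> ctr[0]=2
Ev 6: PC=3 idx=0 pred=T actual=N -> ctr[0]=1
Ev 7: PC=3 idx=0 pred=N actual=T -> ctr[0]=2
Ev 8: PC=1 idx=1 pred=T actual=T -> ctr[1]=3
Ev 9: PC=1 idx=1 pred=T actual=N -> ctr[1]=2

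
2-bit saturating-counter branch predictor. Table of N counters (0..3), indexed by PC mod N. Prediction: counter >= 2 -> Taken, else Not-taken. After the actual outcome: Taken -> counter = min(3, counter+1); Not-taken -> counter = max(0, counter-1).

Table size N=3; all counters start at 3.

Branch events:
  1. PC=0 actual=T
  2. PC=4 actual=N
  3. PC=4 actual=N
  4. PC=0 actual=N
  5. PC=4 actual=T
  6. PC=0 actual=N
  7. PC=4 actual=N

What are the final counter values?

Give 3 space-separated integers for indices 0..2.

Answer: 1 1 3

Derivation:
Ev 1: PC=0 idx=0 pred=T actual=T -> ctr[0]=3
Ev 2: PC=4 idx=1 pred=T actual=N -> ctr[1]=2
Ev 3: PC=4 idx=1 pred=T actual=N -> ctr[1]=1
Ev 4: PC=0 idx=0 pred=T actual=N -> ctr[0]=2
Ev 5: PC=4 idx=1 pred=N actual=T -> ctr[1]=2
Ev 6: PC=0 idx=0 pred=T actual=N -> ctr[0]=1
Ev 7: PC=4 idx=1 pred=T actual=N -> ctr[1]=1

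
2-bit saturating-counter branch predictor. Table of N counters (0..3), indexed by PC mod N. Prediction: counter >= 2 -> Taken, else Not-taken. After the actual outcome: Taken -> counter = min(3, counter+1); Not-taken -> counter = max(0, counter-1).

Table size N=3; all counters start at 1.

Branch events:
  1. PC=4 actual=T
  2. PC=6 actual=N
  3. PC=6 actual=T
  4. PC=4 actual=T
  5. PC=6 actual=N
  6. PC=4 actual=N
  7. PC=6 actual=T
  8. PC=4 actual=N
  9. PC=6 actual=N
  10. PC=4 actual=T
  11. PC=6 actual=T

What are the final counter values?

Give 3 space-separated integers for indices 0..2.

Answer: 1 2 1

Derivation:
Ev 1: PC=4 idx=1 pred=N actual=T -> ctr[1]=2
Ev 2: PC=6 idx=0 pred=N actual=N -> ctr[0]=0
Ev 3: PC=6 idx=0 pred=N actual=T -> ctr[0]=1
Ev 4: PC=4 idx=1 pred=T actual=T -> ctr[1]=3
Ev 5: PC=6 idx=0 pred=N actual=N -> ctr[0]=0
Ev 6: PC=4 idx=1 pred=T actual=N -> ctr[1]=2
Ev 7: PC=6 idx=0 pred=N actual=T -> ctr[0]=1
Ev 8: PC=4 idx=1 pred=T actual=N -> ctr[1]=1
Ev 9: PC=6 idx=0 pred=N actual=N -> ctr[0]=0
Ev 10: PC=4 idx=1 pred=N actual=T -> ctr[1]=2
Ev 11: PC=6 idx=0 pred=N actual=T -> ctr[0]=1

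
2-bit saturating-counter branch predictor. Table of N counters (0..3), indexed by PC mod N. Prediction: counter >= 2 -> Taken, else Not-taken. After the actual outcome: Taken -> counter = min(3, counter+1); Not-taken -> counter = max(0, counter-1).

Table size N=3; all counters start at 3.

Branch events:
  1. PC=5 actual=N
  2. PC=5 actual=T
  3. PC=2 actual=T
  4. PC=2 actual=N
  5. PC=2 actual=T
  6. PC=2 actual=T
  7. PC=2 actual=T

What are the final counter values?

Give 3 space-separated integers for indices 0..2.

Ev 1: PC=5 idx=2 pred=T actual=N -> ctr[2]=2
Ev 2: PC=5 idx=2 pred=T actual=T -> ctr[2]=3
Ev 3: PC=2 idx=2 pred=T actual=T -> ctr[2]=3
Ev 4: PC=2 idx=2 pred=T actual=N -> ctr[2]=2
Ev 5: PC=2 idx=2 pred=T actual=T -> ctr[2]=3
Ev 6: PC=2 idx=2 pred=T actual=T -> ctr[2]=3
Ev 7: PC=2 idx=2 pred=T actual=T -> ctr[2]=3

Answer: 3 3 3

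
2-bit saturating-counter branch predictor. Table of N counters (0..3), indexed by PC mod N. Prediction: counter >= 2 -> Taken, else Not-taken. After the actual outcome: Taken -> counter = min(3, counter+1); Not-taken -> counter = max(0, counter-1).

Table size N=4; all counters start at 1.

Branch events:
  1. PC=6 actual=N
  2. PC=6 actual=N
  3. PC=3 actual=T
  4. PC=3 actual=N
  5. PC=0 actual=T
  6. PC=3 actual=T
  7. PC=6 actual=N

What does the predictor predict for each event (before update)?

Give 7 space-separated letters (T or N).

Ev 1: PC=6 idx=2 pred=N actual=N -> ctr[2]=0
Ev 2: PC=6 idx=2 pred=N actual=N -> ctr[2]=0
Ev 3: PC=3 idx=3 pred=N actual=T -> ctr[3]=2
Ev 4: PC=3 idx=3 pred=T actual=N -> ctr[3]=1
Ev 5: PC=0 idx=0 pred=N actual=T -> ctr[0]=2
Ev 6: PC=3 idx=3 pred=N actual=T -> ctr[3]=2
Ev 7: PC=6 idx=2 pred=N actual=N -> ctr[2]=0

Answer: N N N T N N N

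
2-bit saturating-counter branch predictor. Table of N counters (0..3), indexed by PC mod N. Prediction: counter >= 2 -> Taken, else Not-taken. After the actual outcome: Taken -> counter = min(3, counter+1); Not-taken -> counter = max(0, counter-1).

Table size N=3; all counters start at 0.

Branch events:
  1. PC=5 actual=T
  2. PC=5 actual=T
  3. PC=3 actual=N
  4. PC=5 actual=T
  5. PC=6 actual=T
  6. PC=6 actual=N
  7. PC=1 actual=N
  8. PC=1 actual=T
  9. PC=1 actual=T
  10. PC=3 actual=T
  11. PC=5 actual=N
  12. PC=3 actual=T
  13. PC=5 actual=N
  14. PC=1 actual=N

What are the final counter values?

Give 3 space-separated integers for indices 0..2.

Ev 1: PC=5 idx=2 pred=N actual=T -> ctr[2]=1
Ev 2: PC=5 idx=2 pred=N actual=T -> ctr[2]=2
Ev 3: PC=3 idx=0 pred=N actual=N -> ctr[0]=0
Ev 4: PC=5 idx=2 pred=T actual=T -> ctr[2]=3
Ev 5: PC=6 idx=0 pred=N actual=T -> ctr[0]=1
Ev 6: PC=6 idx=0 pred=N actual=N -> ctr[0]=0
Ev 7: PC=1 idx=1 pred=N actual=N -> ctr[1]=0
Ev 8: PC=1 idx=1 pred=N actual=T -> ctr[1]=1
Ev 9: PC=1 idx=1 pred=N actual=T -> ctr[1]=2
Ev 10: PC=3 idx=0 pred=N actual=T -> ctr[0]=1
Ev 11: PC=5 idx=2 pred=T actual=N -> ctr[2]=2
Ev 12: PC=3 idx=0 pred=N actual=T -> ctr[0]=2
Ev 13: PC=5 idx=2 pred=T actual=N -> ctr[2]=1
Ev 14: PC=1 idx=1 pred=T actual=N -> ctr[1]=1

Answer: 2 1 1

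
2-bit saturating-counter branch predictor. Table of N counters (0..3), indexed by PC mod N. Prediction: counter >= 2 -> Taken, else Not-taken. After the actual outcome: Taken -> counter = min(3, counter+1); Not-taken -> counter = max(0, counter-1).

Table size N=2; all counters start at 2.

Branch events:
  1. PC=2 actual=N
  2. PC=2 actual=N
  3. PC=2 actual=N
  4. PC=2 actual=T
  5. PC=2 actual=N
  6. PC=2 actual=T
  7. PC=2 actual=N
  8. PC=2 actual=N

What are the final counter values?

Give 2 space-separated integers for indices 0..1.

Ev 1: PC=2 idx=0 pred=T actual=N -> ctr[0]=1
Ev 2: PC=2 idx=0 pred=N actual=N -> ctr[0]=0
Ev 3: PC=2 idx=0 pred=N actual=N -> ctr[0]=0
Ev 4: PC=2 idx=0 pred=N actual=T -> ctr[0]=1
Ev 5: PC=2 idx=0 pred=N actual=N -> ctr[0]=0
Ev 6: PC=2 idx=0 pred=N actual=T -> ctr[0]=1
Ev 7: PC=2 idx=0 pred=N actual=N -> ctr[0]=0
Ev 8: PC=2 idx=0 pred=N actual=N -> ctr[0]=0

Answer: 0 2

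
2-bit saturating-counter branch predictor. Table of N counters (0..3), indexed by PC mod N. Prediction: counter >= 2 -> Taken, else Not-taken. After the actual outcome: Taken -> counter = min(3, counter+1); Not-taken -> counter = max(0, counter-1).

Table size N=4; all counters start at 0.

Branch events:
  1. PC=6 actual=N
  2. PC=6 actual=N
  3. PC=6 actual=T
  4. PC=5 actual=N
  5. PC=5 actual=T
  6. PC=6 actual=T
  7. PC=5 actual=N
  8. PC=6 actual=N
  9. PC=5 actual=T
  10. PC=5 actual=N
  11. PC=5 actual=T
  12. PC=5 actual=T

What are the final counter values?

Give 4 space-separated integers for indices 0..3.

Ev 1: PC=6 idx=2 pred=N actual=N -> ctr[2]=0
Ev 2: PC=6 idx=2 pred=N actual=N -> ctr[2]=0
Ev 3: PC=6 idx=2 pred=N actual=T -> ctr[2]=1
Ev 4: PC=5 idx=1 pred=N actual=N -> ctr[1]=0
Ev 5: PC=5 idx=1 pred=N actual=T -> ctr[1]=1
Ev 6: PC=6 idx=2 pred=N actual=T -> ctr[2]=2
Ev 7: PC=5 idx=1 pred=N actual=N -> ctr[1]=0
Ev 8: PC=6 idx=2 pred=T actual=N -> ctr[2]=1
Ev 9: PC=5 idx=1 pred=N actual=T -> ctr[1]=1
Ev 10: PC=5 idx=1 pred=N actual=N -> ctr[1]=0
Ev 11: PC=5 idx=1 pred=N actual=T -> ctr[1]=1
Ev 12: PC=5 idx=1 pred=N actual=T -> ctr[1]=2

Answer: 0 2 1 0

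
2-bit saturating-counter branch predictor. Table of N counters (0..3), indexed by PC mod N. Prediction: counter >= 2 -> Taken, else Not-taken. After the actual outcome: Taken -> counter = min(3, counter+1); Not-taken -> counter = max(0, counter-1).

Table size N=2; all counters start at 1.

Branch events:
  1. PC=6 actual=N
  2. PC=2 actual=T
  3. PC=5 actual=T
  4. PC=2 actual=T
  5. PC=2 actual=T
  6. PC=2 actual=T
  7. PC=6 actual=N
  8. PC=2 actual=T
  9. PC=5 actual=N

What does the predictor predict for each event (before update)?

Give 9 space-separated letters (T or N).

Answer: N N N N T T T T T

Derivation:
Ev 1: PC=6 idx=0 pred=N actual=N -> ctr[0]=0
Ev 2: PC=2 idx=0 pred=N actual=T -> ctr[0]=1
Ev 3: PC=5 idx=1 pred=N actual=T -> ctr[1]=2
Ev 4: PC=2 idx=0 pred=N actual=T -> ctr[0]=2
Ev 5: PC=2 idx=0 pred=T actual=T -> ctr[0]=3
Ev 6: PC=2 idx=0 pred=T actual=T -> ctr[0]=3
Ev 7: PC=6 idx=0 pred=T actual=N -> ctr[0]=2
Ev 8: PC=2 idx=0 pred=T actual=T -> ctr[0]=3
Ev 9: PC=5 idx=1 pred=T actual=N -> ctr[1]=1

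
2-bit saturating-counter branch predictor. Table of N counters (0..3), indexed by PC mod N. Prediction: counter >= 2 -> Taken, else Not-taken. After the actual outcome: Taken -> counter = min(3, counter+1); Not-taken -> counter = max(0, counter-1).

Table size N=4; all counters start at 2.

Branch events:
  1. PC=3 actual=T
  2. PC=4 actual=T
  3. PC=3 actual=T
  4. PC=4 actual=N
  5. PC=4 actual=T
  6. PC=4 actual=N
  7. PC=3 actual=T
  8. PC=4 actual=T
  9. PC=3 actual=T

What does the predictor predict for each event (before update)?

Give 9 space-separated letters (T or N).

Answer: T T T T T T T T T

Derivation:
Ev 1: PC=3 idx=3 pred=T actual=T -> ctr[3]=3
Ev 2: PC=4 idx=0 pred=T actual=T -> ctr[0]=3
Ev 3: PC=3 idx=3 pred=T actual=T -> ctr[3]=3
Ev 4: PC=4 idx=0 pred=T actual=N -> ctr[0]=2
Ev 5: PC=4 idx=0 pred=T actual=T -> ctr[0]=3
Ev 6: PC=4 idx=0 pred=T actual=N -> ctr[0]=2
Ev 7: PC=3 idx=3 pred=T actual=T -> ctr[3]=3
Ev 8: PC=4 idx=0 pred=T actual=T -> ctr[0]=3
Ev 9: PC=3 idx=3 pred=T actual=T -> ctr[3]=3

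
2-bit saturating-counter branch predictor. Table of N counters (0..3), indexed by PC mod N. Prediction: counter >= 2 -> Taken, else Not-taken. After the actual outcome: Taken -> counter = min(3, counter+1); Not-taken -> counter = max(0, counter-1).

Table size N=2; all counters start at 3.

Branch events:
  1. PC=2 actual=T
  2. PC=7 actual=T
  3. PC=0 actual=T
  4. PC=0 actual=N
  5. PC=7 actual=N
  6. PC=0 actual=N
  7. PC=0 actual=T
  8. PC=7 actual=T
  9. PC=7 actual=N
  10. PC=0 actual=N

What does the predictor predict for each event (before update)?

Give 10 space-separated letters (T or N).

Answer: T T T T T T N T T T

Derivation:
Ev 1: PC=2 idx=0 pred=T actual=T -> ctr[0]=3
Ev 2: PC=7 idx=1 pred=T actual=T -> ctr[1]=3
Ev 3: PC=0 idx=0 pred=T actual=T -> ctr[0]=3
Ev 4: PC=0 idx=0 pred=T actual=N -> ctr[0]=2
Ev 5: PC=7 idx=1 pred=T actual=N -> ctr[1]=2
Ev 6: PC=0 idx=0 pred=T actual=N -> ctr[0]=1
Ev 7: PC=0 idx=0 pred=N actual=T -> ctr[0]=2
Ev 8: PC=7 idx=1 pred=T actual=T -> ctr[1]=3
Ev 9: PC=7 idx=1 pred=T actual=N -> ctr[1]=2
Ev 10: PC=0 idx=0 pred=T actual=N -> ctr[0]=1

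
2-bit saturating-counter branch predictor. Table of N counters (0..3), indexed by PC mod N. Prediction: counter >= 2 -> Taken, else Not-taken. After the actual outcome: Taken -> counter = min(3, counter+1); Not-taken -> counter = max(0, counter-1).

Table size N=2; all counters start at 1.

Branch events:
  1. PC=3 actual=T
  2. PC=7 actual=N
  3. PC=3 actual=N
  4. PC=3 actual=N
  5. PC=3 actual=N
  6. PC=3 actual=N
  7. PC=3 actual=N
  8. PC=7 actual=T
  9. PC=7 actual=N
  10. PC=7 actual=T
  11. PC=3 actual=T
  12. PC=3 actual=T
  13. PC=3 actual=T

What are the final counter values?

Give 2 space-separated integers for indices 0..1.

Ev 1: PC=3 idx=1 pred=N actual=T -> ctr[1]=2
Ev 2: PC=7 idx=1 pred=T actual=N -> ctr[1]=1
Ev 3: PC=3 idx=1 pred=N actual=N -> ctr[1]=0
Ev 4: PC=3 idx=1 pred=N actual=N -> ctr[1]=0
Ev 5: PC=3 idx=1 pred=N actual=N -> ctr[1]=0
Ev 6: PC=3 idx=1 pred=N actual=N -> ctr[1]=0
Ev 7: PC=3 idx=1 pred=N actual=N -> ctr[1]=0
Ev 8: PC=7 idx=1 pred=N actual=T -> ctr[1]=1
Ev 9: PC=7 idx=1 pred=N actual=N -> ctr[1]=0
Ev 10: PC=7 idx=1 pred=N actual=T -> ctr[1]=1
Ev 11: PC=3 idx=1 pred=N actual=T -> ctr[1]=2
Ev 12: PC=3 idx=1 pred=T actual=T -> ctr[1]=3
Ev 13: PC=3 idx=1 pred=T actual=T -> ctr[1]=3

Answer: 1 3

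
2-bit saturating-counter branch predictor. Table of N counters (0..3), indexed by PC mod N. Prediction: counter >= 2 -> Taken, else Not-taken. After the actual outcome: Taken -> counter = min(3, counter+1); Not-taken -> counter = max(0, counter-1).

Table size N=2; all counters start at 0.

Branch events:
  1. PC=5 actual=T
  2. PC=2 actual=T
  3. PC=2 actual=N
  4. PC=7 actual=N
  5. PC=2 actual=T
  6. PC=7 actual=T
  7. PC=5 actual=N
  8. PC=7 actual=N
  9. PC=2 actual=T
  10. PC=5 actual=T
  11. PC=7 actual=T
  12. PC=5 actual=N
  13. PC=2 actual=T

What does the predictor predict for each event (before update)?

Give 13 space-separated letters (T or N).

Answer: N N N N N N N N N N N T T

Derivation:
Ev 1: PC=5 idx=1 pred=N actual=T -> ctr[1]=1
Ev 2: PC=2 idx=0 pred=N actual=T -> ctr[0]=1
Ev 3: PC=2 idx=0 pred=N actual=N -> ctr[0]=0
Ev 4: PC=7 idx=1 pred=N actual=N -> ctr[1]=0
Ev 5: PC=2 idx=0 pred=N actual=T -> ctr[0]=1
Ev 6: PC=7 idx=1 pred=N actual=T -> ctr[1]=1
Ev 7: PC=5 idx=1 pred=N actual=N -> ctr[1]=0
Ev 8: PC=7 idx=1 pred=N actual=N -> ctr[1]=0
Ev 9: PC=2 idx=0 pred=N actual=T -> ctr[0]=2
Ev 10: PC=5 idx=1 pred=N actual=T -> ctr[1]=1
Ev 11: PC=7 idx=1 pred=N actual=T -> ctr[1]=2
Ev 12: PC=5 idx=1 pred=T actual=N -> ctr[1]=1
Ev 13: PC=2 idx=0 pred=T actual=T -> ctr[0]=3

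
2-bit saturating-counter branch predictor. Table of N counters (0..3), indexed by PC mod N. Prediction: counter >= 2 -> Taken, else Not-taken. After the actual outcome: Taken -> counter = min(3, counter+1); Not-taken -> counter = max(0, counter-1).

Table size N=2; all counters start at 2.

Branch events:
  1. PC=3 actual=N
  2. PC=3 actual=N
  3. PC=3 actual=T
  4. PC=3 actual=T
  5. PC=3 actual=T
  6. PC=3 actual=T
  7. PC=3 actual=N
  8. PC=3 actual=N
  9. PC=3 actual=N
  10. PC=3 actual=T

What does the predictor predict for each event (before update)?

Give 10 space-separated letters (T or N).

Answer: T N N N T T T T N N

Derivation:
Ev 1: PC=3 idx=1 pred=T actual=N -> ctr[1]=1
Ev 2: PC=3 idx=1 pred=N actual=N -> ctr[1]=0
Ev 3: PC=3 idx=1 pred=N actual=T -> ctr[1]=1
Ev 4: PC=3 idx=1 pred=N actual=T -> ctr[1]=2
Ev 5: PC=3 idx=1 pred=T actual=T -> ctr[1]=3
Ev 6: PC=3 idx=1 pred=T actual=T -> ctr[1]=3
Ev 7: PC=3 idx=1 pred=T actual=N -> ctr[1]=2
Ev 8: PC=3 idx=1 pred=T actual=N -> ctr[1]=1
Ev 9: PC=3 idx=1 pred=N actual=N -> ctr[1]=0
Ev 10: PC=3 idx=1 pred=N actual=T -> ctr[1]=1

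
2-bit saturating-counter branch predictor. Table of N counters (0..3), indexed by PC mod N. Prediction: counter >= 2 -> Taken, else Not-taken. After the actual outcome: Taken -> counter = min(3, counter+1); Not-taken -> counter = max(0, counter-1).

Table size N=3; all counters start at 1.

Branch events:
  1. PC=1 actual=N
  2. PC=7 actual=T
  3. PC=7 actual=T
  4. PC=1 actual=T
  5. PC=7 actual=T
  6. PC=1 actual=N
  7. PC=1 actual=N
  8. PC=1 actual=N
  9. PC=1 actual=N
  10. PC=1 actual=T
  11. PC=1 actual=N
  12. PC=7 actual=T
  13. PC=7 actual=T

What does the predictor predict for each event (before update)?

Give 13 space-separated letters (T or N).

Ev 1: PC=1 idx=1 pred=N actual=N -> ctr[1]=0
Ev 2: PC=7 idx=1 pred=N actual=T -> ctr[1]=1
Ev 3: PC=7 idx=1 pred=N actual=T -> ctr[1]=2
Ev 4: PC=1 idx=1 pred=T actual=T -> ctr[1]=3
Ev 5: PC=7 idx=1 pred=T actual=T -> ctr[1]=3
Ev 6: PC=1 idx=1 pred=T actual=N -> ctr[1]=2
Ev 7: PC=1 idx=1 pred=T actual=N -> ctr[1]=1
Ev 8: PC=1 idx=1 pred=N actual=N -> ctr[1]=0
Ev 9: PC=1 idx=1 pred=N actual=N -> ctr[1]=0
Ev 10: PC=1 idx=1 pred=N actual=T -> ctr[1]=1
Ev 11: PC=1 idx=1 pred=N actual=N -> ctr[1]=0
Ev 12: PC=7 idx=1 pred=N actual=T -> ctr[1]=1
Ev 13: PC=7 idx=1 pred=N actual=T -> ctr[1]=2

Answer: N N N T T T T N N N N N N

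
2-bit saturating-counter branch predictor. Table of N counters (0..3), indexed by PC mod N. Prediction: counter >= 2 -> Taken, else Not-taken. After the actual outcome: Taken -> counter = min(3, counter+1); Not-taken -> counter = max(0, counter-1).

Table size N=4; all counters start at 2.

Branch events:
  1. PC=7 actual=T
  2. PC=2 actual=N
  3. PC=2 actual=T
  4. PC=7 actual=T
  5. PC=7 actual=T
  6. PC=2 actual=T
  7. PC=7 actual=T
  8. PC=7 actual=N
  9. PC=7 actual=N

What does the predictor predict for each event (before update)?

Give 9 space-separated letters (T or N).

Ev 1: PC=7 idx=3 pred=T actual=T -> ctr[3]=3
Ev 2: PC=2 idx=2 pred=T actual=N -> ctr[2]=1
Ev 3: PC=2 idx=2 pred=N actual=T -> ctr[2]=2
Ev 4: PC=7 idx=3 pred=T actual=T -> ctr[3]=3
Ev 5: PC=7 idx=3 pred=T actual=T -> ctr[3]=3
Ev 6: PC=2 idx=2 pred=T actual=T -> ctr[2]=3
Ev 7: PC=7 idx=3 pred=T actual=T -> ctr[3]=3
Ev 8: PC=7 idx=3 pred=T actual=N -> ctr[3]=2
Ev 9: PC=7 idx=3 pred=T actual=N -> ctr[3]=1

Answer: T T N T T T T T T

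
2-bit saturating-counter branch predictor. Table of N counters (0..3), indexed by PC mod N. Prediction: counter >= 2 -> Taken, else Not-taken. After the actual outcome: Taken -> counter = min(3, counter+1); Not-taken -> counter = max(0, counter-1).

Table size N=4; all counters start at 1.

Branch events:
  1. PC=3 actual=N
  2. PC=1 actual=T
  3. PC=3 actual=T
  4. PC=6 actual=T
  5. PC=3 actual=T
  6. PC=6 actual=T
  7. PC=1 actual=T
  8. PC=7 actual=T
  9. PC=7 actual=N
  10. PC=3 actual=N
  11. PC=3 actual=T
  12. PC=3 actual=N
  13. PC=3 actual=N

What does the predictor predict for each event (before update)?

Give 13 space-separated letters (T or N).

Answer: N N N N N T T T T T N T N

Derivation:
Ev 1: PC=3 idx=3 pred=N actual=N -> ctr[3]=0
Ev 2: PC=1 idx=1 pred=N actual=T -> ctr[1]=2
Ev 3: PC=3 idx=3 pred=N actual=T -> ctr[3]=1
Ev 4: PC=6 idx=2 pred=N actual=T -> ctr[2]=2
Ev 5: PC=3 idx=3 pred=N actual=T -> ctr[3]=2
Ev 6: PC=6 idx=2 pred=T actual=T -> ctr[2]=3
Ev 7: PC=1 idx=1 pred=T actual=T -> ctr[1]=3
Ev 8: PC=7 idx=3 pred=T actual=T -> ctr[3]=3
Ev 9: PC=7 idx=3 pred=T actual=N -> ctr[3]=2
Ev 10: PC=3 idx=3 pred=T actual=N -> ctr[3]=1
Ev 11: PC=3 idx=3 pred=N actual=T -> ctr[3]=2
Ev 12: PC=3 idx=3 pred=T actual=N -> ctr[3]=1
Ev 13: PC=3 idx=3 pred=N actual=N -> ctr[3]=0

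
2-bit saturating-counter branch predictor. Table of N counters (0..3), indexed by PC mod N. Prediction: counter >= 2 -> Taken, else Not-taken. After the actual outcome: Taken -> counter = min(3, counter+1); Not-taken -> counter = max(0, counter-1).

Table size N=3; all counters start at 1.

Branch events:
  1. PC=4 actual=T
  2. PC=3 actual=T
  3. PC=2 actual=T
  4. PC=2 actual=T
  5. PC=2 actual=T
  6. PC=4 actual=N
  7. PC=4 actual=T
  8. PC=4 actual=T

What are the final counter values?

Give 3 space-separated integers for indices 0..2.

Answer: 2 3 3

Derivation:
Ev 1: PC=4 idx=1 pred=N actual=T -> ctr[1]=2
Ev 2: PC=3 idx=0 pred=N actual=T -> ctr[0]=2
Ev 3: PC=2 idx=2 pred=N actual=T -> ctr[2]=2
Ev 4: PC=2 idx=2 pred=T actual=T -> ctr[2]=3
Ev 5: PC=2 idx=2 pred=T actual=T -> ctr[2]=3
Ev 6: PC=4 idx=1 pred=T actual=N -> ctr[1]=1
Ev 7: PC=4 idx=1 pred=N actual=T -> ctr[1]=2
Ev 8: PC=4 idx=1 pred=T actual=T -> ctr[1]=3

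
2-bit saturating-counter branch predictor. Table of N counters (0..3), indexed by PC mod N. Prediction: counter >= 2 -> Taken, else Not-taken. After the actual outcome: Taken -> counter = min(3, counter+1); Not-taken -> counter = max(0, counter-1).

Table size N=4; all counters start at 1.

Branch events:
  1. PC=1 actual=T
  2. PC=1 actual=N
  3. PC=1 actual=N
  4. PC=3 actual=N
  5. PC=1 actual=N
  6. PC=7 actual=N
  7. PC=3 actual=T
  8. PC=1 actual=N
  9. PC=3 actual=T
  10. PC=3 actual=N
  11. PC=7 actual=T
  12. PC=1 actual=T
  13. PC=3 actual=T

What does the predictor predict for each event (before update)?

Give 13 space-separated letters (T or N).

Answer: N T N N N N N N N T N N T

Derivation:
Ev 1: PC=1 idx=1 pred=N actual=T -> ctr[1]=2
Ev 2: PC=1 idx=1 pred=T actual=N -> ctr[1]=1
Ev 3: PC=1 idx=1 pred=N actual=N -> ctr[1]=0
Ev 4: PC=3 idx=3 pred=N actual=N -> ctr[3]=0
Ev 5: PC=1 idx=1 pred=N actual=N -> ctr[1]=0
Ev 6: PC=7 idx=3 pred=N actual=N -> ctr[3]=0
Ev 7: PC=3 idx=3 pred=N actual=T -> ctr[3]=1
Ev 8: PC=1 idx=1 pred=N actual=N -> ctr[1]=0
Ev 9: PC=3 idx=3 pred=N actual=T -> ctr[3]=2
Ev 10: PC=3 idx=3 pred=T actual=N -> ctr[3]=1
Ev 11: PC=7 idx=3 pred=N actual=T -> ctr[3]=2
Ev 12: PC=1 idx=1 pred=N actual=T -> ctr[1]=1
Ev 13: PC=3 idx=3 pred=T actual=T -> ctr[3]=3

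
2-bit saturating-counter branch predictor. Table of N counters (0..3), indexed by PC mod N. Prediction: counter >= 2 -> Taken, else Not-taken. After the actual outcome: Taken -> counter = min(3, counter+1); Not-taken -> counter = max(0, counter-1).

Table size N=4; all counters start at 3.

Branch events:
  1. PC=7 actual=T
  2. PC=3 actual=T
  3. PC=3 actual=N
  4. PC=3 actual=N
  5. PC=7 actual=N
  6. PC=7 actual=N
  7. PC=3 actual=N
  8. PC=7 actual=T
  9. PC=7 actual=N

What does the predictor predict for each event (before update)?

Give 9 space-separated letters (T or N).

Answer: T T T T N N N N N

Derivation:
Ev 1: PC=7 idx=3 pred=T actual=T -> ctr[3]=3
Ev 2: PC=3 idx=3 pred=T actual=T -> ctr[3]=3
Ev 3: PC=3 idx=3 pred=T actual=N -> ctr[3]=2
Ev 4: PC=3 idx=3 pred=T actual=N -> ctr[3]=1
Ev 5: PC=7 idx=3 pred=N actual=N -> ctr[3]=0
Ev 6: PC=7 idx=3 pred=N actual=N -> ctr[3]=0
Ev 7: PC=3 idx=3 pred=N actual=N -> ctr[3]=0
Ev 8: PC=7 idx=3 pred=N actual=T -> ctr[3]=1
Ev 9: PC=7 idx=3 pred=N actual=N -> ctr[3]=0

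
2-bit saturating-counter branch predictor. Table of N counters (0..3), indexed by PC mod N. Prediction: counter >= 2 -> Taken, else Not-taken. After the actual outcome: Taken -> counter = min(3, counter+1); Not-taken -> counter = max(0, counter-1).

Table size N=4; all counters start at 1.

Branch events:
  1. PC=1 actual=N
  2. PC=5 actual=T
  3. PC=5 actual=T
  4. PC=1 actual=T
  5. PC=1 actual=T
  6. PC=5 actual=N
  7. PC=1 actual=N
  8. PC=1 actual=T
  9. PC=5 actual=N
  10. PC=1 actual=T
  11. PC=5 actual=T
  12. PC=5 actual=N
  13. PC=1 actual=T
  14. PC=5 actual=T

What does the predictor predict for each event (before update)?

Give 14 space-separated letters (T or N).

Ev 1: PC=1 idx=1 pred=N actual=N -> ctr[1]=0
Ev 2: PC=5 idx=1 pred=N actual=T -> ctr[1]=1
Ev 3: PC=5 idx=1 pred=N actual=T -> ctr[1]=2
Ev 4: PC=1 idx=1 pred=T actual=T -> ctr[1]=3
Ev 5: PC=1 idx=1 pred=T actual=T -> ctr[1]=3
Ev 6: PC=5 idx=1 pred=T actual=N -> ctr[1]=2
Ev 7: PC=1 idx=1 pred=T actual=N -> ctr[1]=1
Ev 8: PC=1 idx=1 pred=N actual=T -> ctr[1]=2
Ev 9: PC=5 idx=1 pred=T actual=N -> ctr[1]=1
Ev 10: PC=1 idx=1 pred=N actual=T -> ctr[1]=2
Ev 11: PC=5 idx=1 pred=T actual=T -> ctr[1]=3
Ev 12: PC=5 idx=1 pred=T actual=N -> ctr[1]=2
Ev 13: PC=1 idx=1 pred=T actual=T -> ctr[1]=3
Ev 14: PC=5 idx=1 pred=T actual=T -> ctr[1]=3

Answer: N N N T T T T N T N T T T T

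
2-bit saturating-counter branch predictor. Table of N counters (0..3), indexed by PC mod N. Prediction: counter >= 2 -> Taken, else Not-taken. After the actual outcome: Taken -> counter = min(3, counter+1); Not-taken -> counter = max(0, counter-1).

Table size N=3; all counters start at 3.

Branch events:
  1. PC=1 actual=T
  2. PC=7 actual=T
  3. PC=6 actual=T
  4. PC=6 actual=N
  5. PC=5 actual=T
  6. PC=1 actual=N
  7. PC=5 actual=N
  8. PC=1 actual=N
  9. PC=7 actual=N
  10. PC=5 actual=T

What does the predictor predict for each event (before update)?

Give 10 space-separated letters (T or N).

Answer: T T T T T T T T N T

Derivation:
Ev 1: PC=1 idx=1 pred=T actual=T -> ctr[1]=3
Ev 2: PC=7 idx=1 pred=T actual=T -> ctr[1]=3
Ev 3: PC=6 idx=0 pred=T actual=T -> ctr[0]=3
Ev 4: PC=6 idx=0 pred=T actual=N -> ctr[0]=2
Ev 5: PC=5 idx=2 pred=T actual=T -> ctr[2]=3
Ev 6: PC=1 idx=1 pred=T actual=N -> ctr[1]=2
Ev 7: PC=5 idx=2 pred=T actual=N -> ctr[2]=2
Ev 8: PC=1 idx=1 pred=T actual=N -> ctr[1]=1
Ev 9: PC=7 idx=1 pred=N actual=N -> ctr[1]=0
Ev 10: PC=5 idx=2 pred=T actual=T -> ctr[2]=3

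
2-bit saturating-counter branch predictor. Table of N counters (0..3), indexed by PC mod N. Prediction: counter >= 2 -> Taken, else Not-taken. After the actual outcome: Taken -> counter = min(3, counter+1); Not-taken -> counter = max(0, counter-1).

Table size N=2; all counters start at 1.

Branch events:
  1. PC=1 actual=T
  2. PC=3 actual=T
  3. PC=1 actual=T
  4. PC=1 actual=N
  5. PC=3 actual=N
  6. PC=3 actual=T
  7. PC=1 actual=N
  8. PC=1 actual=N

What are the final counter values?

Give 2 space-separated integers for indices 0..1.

Answer: 1 0

Derivation:
Ev 1: PC=1 idx=1 pred=N actual=T -> ctr[1]=2
Ev 2: PC=3 idx=1 pred=T actual=T -> ctr[1]=3
Ev 3: PC=1 idx=1 pred=T actual=T -> ctr[1]=3
Ev 4: PC=1 idx=1 pred=T actual=N -> ctr[1]=2
Ev 5: PC=3 idx=1 pred=T actual=N -> ctr[1]=1
Ev 6: PC=3 idx=1 pred=N actual=T -> ctr[1]=2
Ev 7: PC=1 idx=1 pred=T actual=N -> ctr[1]=1
Ev 8: PC=1 idx=1 pred=N actual=N -> ctr[1]=0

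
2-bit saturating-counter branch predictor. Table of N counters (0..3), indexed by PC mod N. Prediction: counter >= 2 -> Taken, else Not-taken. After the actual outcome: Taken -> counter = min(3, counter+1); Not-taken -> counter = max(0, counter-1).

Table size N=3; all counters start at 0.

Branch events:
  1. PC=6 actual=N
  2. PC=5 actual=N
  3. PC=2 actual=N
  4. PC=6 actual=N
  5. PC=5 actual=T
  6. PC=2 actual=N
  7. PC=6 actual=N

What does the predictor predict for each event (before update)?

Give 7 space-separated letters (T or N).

Answer: N N N N N N N

Derivation:
Ev 1: PC=6 idx=0 pred=N actual=N -> ctr[0]=0
Ev 2: PC=5 idx=2 pred=N actual=N -> ctr[2]=0
Ev 3: PC=2 idx=2 pred=N actual=N -> ctr[2]=0
Ev 4: PC=6 idx=0 pred=N actual=N -> ctr[0]=0
Ev 5: PC=5 idx=2 pred=N actual=T -> ctr[2]=1
Ev 6: PC=2 idx=2 pred=N actual=N -> ctr[2]=0
Ev 7: PC=6 idx=0 pred=N actual=N -> ctr[0]=0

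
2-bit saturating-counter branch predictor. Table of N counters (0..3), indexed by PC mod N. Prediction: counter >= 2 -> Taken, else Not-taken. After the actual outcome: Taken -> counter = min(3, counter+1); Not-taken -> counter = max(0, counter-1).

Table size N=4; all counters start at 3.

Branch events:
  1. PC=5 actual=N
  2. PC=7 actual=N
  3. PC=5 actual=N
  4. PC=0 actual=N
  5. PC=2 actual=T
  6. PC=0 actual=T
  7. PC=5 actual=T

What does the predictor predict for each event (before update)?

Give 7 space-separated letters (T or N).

Answer: T T T T T T N

Derivation:
Ev 1: PC=5 idx=1 pred=T actual=N -> ctr[1]=2
Ev 2: PC=7 idx=3 pred=T actual=N -> ctr[3]=2
Ev 3: PC=5 idx=1 pred=T actual=N -> ctr[1]=1
Ev 4: PC=0 idx=0 pred=T actual=N -> ctr[0]=2
Ev 5: PC=2 idx=2 pred=T actual=T -> ctr[2]=3
Ev 6: PC=0 idx=0 pred=T actual=T -> ctr[0]=3
Ev 7: PC=5 idx=1 pred=N actual=T -> ctr[1]=2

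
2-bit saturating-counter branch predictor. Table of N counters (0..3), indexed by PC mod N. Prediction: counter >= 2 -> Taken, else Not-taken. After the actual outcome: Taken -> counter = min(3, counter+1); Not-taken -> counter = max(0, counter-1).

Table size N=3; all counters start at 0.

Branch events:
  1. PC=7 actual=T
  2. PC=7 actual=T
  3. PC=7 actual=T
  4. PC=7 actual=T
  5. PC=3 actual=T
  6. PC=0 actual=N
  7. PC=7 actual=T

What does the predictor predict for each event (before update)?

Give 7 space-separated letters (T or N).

Answer: N N T T N N T

Derivation:
Ev 1: PC=7 idx=1 pred=N actual=T -> ctr[1]=1
Ev 2: PC=7 idx=1 pred=N actual=T -> ctr[1]=2
Ev 3: PC=7 idx=1 pred=T actual=T -> ctr[1]=3
Ev 4: PC=7 idx=1 pred=T actual=T -> ctr[1]=3
Ev 5: PC=3 idx=0 pred=N actual=T -> ctr[0]=1
Ev 6: PC=0 idx=0 pred=N actual=N -> ctr[0]=0
Ev 7: PC=7 idx=1 pred=T actual=T -> ctr[1]=3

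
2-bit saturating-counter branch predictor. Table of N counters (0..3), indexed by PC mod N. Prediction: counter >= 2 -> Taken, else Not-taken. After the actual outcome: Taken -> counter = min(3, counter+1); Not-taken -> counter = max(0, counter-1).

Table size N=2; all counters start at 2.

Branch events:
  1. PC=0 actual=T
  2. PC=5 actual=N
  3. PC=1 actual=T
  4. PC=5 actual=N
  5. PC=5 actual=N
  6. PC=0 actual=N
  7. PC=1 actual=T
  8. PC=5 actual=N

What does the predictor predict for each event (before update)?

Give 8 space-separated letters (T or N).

Ev 1: PC=0 idx=0 pred=T actual=T -> ctr[0]=3
Ev 2: PC=5 idx=1 pred=T actual=N -> ctr[1]=1
Ev 3: PC=1 idx=1 pred=N actual=T -> ctr[1]=2
Ev 4: PC=5 idx=1 pred=T actual=N -> ctr[1]=1
Ev 5: PC=5 idx=1 pred=N actual=N -> ctr[1]=0
Ev 6: PC=0 idx=0 pred=T actual=N -> ctr[0]=2
Ev 7: PC=1 idx=1 pred=N actual=T -> ctr[1]=1
Ev 8: PC=5 idx=1 pred=N actual=N -> ctr[1]=0

Answer: T T N T N T N N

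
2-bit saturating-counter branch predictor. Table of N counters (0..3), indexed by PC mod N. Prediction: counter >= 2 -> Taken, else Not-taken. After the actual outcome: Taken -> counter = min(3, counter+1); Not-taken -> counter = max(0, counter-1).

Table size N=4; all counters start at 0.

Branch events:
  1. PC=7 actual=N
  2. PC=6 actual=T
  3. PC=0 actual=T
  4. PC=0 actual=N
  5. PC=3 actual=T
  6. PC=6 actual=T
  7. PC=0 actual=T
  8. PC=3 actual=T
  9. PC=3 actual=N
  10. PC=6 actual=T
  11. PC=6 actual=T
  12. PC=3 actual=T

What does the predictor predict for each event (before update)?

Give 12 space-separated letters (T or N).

Answer: N N N N N N N N T T T N

Derivation:
Ev 1: PC=7 idx=3 pred=N actual=N -> ctr[3]=0
Ev 2: PC=6 idx=2 pred=N actual=T -> ctr[2]=1
Ev 3: PC=0 idx=0 pred=N actual=T -> ctr[0]=1
Ev 4: PC=0 idx=0 pred=N actual=N -> ctr[0]=0
Ev 5: PC=3 idx=3 pred=N actual=T -> ctr[3]=1
Ev 6: PC=6 idx=2 pred=N actual=T -> ctr[2]=2
Ev 7: PC=0 idx=0 pred=N actual=T -> ctr[0]=1
Ev 8: PC=3 idx=3 pred=N actual=T -> ctr[3]=2
Ev 9: PC=3 idx=3 pred=T actual=N -> ctr[3]=1
Ev 10: PC=6 idx=2 pred=T actual=T -> ctr[2]=3
Ev 11: PC=6 idx=2 pred=T actual=T -> ctr[2]=3
Ev 12: PC=3 idx=3 pred=N actual=T -> ctr[3]=2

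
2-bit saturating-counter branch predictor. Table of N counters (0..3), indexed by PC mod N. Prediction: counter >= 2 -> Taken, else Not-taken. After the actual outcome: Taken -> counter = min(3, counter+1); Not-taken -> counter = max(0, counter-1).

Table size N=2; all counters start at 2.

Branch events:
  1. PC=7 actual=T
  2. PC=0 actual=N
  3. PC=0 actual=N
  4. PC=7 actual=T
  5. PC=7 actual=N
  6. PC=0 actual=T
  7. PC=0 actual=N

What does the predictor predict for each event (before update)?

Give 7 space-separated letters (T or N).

Ev 1: PC=7 idx=1 pred=T actual=T -> ctr[1]=3
Ev 2: PC=0 idx=0 pred=T actual=N -> ctr[0]=1
Ev 3: PC=0 idx=0 pred=N actual=N -> ctr[0]=0
Ev 4: PC=7 idx=1 pred=T actual=T -> ctr[1]=3
Ev 5: PC=7 idx=1 pred=T actual=N -> ctr[1]=2
Ev 6: PC=0 idx=0 pred=N actual=T -> ctr[0]=1
Ev 7: PC=0 idx=0 pred=N actual=N -> ctr[0]=0

Answer: T T N T T N N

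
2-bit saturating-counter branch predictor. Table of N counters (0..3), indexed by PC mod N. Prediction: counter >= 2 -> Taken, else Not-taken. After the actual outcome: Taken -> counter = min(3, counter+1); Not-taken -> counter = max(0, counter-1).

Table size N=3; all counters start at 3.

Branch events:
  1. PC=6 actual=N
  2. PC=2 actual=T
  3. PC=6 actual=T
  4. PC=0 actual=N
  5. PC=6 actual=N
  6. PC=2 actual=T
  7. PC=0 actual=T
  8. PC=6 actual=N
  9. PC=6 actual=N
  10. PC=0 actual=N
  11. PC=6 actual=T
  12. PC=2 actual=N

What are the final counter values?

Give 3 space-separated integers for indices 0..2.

Ev 1: PC=6 idx=0 pred=T actual=N -> ctr[0]=2
Ev 2: PC=2 idx=2 pred=T actual=T -> ctr[2]=3
Ev 3: PC=6 idx=0 pred=T actual=T -> ctr[0]=3
Ev 4: PC=0 idx=0 pred=T actual=N -> ctr[0]=2
Ev 5: PC=6 idx=0 pred=T actual=N -> ctr[0]=1
Ev 6: PC=2 idx=2 pred=T actual=T -> ctr[2]=3
Ev 7: PC=0 idx=0 pred=N actual=T -> ctr[0]=2
Ev 8: PC=6 idx=0 pred=T actual=N -> ctr[0]=1
Ev 9: PC=6 idx=0 pred=N actual=N -> ctr[0]=0
Ev 10: PC=0 idx=0 pred=N actual=N -> ctr[0]=0
Ev 11: PC=6 idx=0 pred=N actual=T -> ctr[0]=1
Ev 12: PC=2 idx=2 pred=T actual=N -> ctr[2]=2

Answer: 1 3 2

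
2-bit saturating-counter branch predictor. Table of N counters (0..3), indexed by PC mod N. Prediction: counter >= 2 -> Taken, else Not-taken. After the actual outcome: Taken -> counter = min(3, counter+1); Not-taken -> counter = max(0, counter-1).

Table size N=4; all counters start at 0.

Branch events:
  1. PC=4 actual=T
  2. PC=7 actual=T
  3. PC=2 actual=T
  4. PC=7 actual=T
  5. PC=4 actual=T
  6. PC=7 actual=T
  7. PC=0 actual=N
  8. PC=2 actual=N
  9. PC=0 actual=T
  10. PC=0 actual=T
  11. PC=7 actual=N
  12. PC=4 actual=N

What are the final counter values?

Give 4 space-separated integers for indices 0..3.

Answer: 2 0 0 2

Derivation:
Ev 1: PC=4 idx=0 pred=N actual=T -> ctr[0]=1
Ev 2: PC=7 idx=3 pred=N actual=T -> ctr[3]=1
Ev 3: PC=2 idx=2 pred=N actual=T -> ctr[2]=1
Ev 4: PC=7 idx=3 pred=N actual=T -> ctr[3]=2
Ev 5: PC=4 idx=0 pred=N actual=T -> ctr[0]=2
Ev 6: PC=7 idx=3 pred=T actual=T -> ctr[3]=3
Ev 7: PC=0 idx=0 pred=T actual=N -> ctr[0]=1
Ev 8: PC=2 idx=2 pred=N actual=N -> ctr[2]=0
Ev 9: PC=0 idx=0 pred=N actual=T -> ctr[0]=2
Ev 10: PC=0 idx=0 pred=T actual=T -> ctr[0]=3
Ev 11: PC=7 idx=3 pred=T actual=N -> ctr[3]=2
Ev 12: PC=4 idx=0 pred=T actual=N -> ctr[0]=2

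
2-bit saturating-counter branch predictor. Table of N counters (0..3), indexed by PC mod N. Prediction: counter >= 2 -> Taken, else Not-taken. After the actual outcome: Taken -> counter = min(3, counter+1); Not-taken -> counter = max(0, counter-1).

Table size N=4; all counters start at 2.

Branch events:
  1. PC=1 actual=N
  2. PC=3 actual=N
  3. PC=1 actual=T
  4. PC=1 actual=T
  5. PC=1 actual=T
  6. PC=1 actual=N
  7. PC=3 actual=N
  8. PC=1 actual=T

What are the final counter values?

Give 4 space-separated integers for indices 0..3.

Ev 1: PC=1 idx=1 pred=T actual=N -> ctr[1]=1
Ev 2: PC=3 idx=3 pred=T actual=N -> ctr[3]=1
Ev 3: PC=1 idx=1 pred=N actual=T -> ctr[1]=2
Ev 4: PC=1 idx=1 pred=T actual=T -> ctr[1]=3
Ev 5: PC=1 idx=1 pred=T actual=T -> ctr[1]=3
Ev 6: PC=1 idx=1 pred=T actual=N -> ctr[1]=2
Ev 7: PC=3 idx=3 pred=N actual=N -> ctr[3]=0
Ev 8: PC=1 idx=1 pred=T actual=T -> ctr[1]=3

Answer: 2 3 2 0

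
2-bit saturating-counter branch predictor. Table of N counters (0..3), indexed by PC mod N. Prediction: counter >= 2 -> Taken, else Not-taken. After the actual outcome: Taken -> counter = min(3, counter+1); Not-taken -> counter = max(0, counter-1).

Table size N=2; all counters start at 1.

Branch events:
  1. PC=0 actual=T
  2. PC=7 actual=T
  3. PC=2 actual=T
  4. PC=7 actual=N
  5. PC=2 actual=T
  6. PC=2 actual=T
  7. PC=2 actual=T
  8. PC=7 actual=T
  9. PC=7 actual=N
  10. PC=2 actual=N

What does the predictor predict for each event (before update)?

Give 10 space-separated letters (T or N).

Ev 1: PC=0 idx=0 pred=N actual=T -> ctr[0]=2
Ev 2: PC=7 idx=1 pred=N actual=T -> ctr[1]=2
Ev 3: PC=2 idx=0 pred=T actual=T -> ctr[0]=3
Ev 4: PC=7 idx=1 pred=T actual=N -> ctr[1]=1
Ev 5: PC=2 idx=0 pred=T actual=T -> ctr[0]=3
Ev 6: PC=2 idx=0 pred=T actual=T -> ctr[0]=3
Ev 7: PC=2 idx=0 pred=T actual=T -> ctr[0]=3
Ev 8: PC=7 idx=1 pred=N actual=T -> ctr[1]=2
Ev 9: PC=7 idx=1 pred=T actual=N -> ctr[1]=1
Ev 10: PC=2 idx=0 pred=T actual=N -> ctr[0]=2

Answer: N N T T T T T N T T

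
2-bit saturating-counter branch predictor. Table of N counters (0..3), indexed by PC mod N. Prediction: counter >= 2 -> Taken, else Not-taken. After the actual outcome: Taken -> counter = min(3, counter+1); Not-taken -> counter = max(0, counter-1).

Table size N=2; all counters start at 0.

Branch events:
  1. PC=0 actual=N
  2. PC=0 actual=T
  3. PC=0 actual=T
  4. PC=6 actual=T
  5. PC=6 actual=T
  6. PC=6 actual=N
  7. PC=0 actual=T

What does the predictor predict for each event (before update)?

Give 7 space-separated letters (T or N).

Answer: N N N T T T T

Derivation:
Ev 1: PC=0 idx=0 pred=N actual=N -> ctr[0]=0
Ev 2: PC=0 idx=0 pred=N actual=T -> ctr[0]=1
Ev 3: PC=0 idx=0 pred=N actual=T -> ctr[0]=2
Ev 4: PC=6 idx=0 pred=T actual=T -> ctr[0]=3
Ev 5: PC=6 idx=0 pred=T actual=T -> ctr[0]=3
Ev 6: PC=6 idx=0 pred=T actual=N -> ctr[0]=2
Ev 7: PC=0 idx=0 pred=T actual=T -> ctr[0]=3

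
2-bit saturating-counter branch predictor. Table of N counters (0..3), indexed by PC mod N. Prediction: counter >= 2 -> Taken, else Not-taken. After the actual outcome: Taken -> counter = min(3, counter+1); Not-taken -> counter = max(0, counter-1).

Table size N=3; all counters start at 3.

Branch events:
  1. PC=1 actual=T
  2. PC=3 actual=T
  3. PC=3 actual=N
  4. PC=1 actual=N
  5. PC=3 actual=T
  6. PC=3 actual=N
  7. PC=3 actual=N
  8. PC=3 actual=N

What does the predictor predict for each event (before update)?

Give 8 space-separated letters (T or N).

Answer: T T T T T T T N

Derivation:
Ev 1: PC=1 idx=1 pred=T actual=T -> ctr[1]=3
Ev 2: PC=3 idx=0 pred=T actual=T -> ctr[0]=3
Ev 3: PC=3 idx=0 pred=T actual=N -> ctr[0]=2
Ev 4: PC=1 idx=1 pred=T actual=N -> ctr[1]=2
Ev 5: PC=3 idx=0 pred=T actual=T -> ctr[0]=3
Ev 6: PC=3 idx=0 pred=T actual=N -> ctr[0]=2
Ev 7: PC=3 idx=0 pred=T actual=N -> ctr[0]=1
Ev 8: PC=3 idx=0 pred=N actual=N -> ctr[0]=0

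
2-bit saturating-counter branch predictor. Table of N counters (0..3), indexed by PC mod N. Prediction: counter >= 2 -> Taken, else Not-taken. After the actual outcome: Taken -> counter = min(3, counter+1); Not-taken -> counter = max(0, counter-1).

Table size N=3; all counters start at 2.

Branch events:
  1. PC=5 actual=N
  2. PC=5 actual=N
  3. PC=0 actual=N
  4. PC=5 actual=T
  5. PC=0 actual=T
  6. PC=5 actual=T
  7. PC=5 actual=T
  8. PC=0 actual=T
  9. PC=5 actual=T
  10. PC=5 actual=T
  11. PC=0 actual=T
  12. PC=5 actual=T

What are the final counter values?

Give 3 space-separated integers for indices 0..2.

Answer: 3 2 3

Derivation:
Ev 1: PC=5 idx=2 pred=T actual=N -> ctr[2]=1
Ev 2: PC=5 idx=2 pred=N actual=N -> ctr[2]=0
Ev 3: PC=0 idx=0 pred=T actual=N -> ctr[0]=1
Ev 4: PC=5 idx=2 pred=N actual=T -> ctr[2]=1
Ev 5: PC=0 idx=0 pred=N actual=T -> ctr[0]=2
Ev 6: PC=5 idx=2 pred=N actual=T -> ctr[2]=2
Ev 7: PC=5 idx=2 pred=T actual=T -> ctr[2]=3
Ev 8: PC=0 idx=0 pred=T actual=T -> ctr[0]=3
Ev 9: PC=5 idx=2 pred=T actual=T -> ctr[2]=3
Ev 10: PC=5 idx=2 pred=T actual=T -> ctr[2]=3
Ev 11: PC=0 idx=0 pred=T actual=T -> ctr[0]=3
Ev 12: PC=5 idx=2 pred=T actual=T -> ctr[2]=3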